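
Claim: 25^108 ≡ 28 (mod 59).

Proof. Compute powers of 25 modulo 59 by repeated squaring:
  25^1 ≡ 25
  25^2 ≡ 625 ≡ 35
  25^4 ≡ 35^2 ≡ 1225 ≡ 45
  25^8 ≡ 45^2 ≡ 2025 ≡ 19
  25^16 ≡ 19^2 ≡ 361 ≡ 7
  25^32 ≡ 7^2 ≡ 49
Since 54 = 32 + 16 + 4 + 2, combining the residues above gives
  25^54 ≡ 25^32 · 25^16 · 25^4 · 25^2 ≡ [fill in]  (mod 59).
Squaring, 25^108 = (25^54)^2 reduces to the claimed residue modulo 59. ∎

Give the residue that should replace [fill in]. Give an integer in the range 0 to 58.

21

25^32 · 25^16 · 25^4 · 25^2 ≡ 49 · 7 · 45 · 35 = 540225.
540225 mod 59 = 21, so 25^54 ≡ 21 (mod 59).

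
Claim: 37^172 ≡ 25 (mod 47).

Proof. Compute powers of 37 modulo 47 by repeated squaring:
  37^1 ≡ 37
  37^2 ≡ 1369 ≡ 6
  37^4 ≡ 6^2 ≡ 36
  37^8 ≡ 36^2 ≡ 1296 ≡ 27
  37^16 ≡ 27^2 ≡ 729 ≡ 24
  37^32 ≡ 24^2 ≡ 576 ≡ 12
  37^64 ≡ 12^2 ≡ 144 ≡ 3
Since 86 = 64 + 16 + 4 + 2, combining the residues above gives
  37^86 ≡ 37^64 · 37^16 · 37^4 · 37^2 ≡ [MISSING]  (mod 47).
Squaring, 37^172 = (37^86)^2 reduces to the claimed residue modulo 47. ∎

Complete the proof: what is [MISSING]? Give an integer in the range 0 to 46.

Multiply the listed residues: 3 · 24 · 36 · 6 = 72 → 2592 → 15552.
Reducing modulo 47: 15552 = 330·47 + 42, so 37^86 ≡ 42.

42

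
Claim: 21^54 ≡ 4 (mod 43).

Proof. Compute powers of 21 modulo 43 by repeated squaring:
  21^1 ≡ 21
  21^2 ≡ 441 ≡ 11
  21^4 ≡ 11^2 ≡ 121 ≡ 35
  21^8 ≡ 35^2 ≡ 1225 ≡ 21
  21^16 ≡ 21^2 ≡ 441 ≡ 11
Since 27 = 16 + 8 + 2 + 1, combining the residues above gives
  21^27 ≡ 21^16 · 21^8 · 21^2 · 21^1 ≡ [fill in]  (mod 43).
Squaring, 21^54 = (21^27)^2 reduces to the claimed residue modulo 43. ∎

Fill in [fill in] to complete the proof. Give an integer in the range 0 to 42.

41

21^16 · 21^8 · 21^2 · 21^1 ≡ 11 · 21 · 11 · 21 = 53361.
53361 mod 43 = 41, so 21^27 ≡ 41 (mod 43).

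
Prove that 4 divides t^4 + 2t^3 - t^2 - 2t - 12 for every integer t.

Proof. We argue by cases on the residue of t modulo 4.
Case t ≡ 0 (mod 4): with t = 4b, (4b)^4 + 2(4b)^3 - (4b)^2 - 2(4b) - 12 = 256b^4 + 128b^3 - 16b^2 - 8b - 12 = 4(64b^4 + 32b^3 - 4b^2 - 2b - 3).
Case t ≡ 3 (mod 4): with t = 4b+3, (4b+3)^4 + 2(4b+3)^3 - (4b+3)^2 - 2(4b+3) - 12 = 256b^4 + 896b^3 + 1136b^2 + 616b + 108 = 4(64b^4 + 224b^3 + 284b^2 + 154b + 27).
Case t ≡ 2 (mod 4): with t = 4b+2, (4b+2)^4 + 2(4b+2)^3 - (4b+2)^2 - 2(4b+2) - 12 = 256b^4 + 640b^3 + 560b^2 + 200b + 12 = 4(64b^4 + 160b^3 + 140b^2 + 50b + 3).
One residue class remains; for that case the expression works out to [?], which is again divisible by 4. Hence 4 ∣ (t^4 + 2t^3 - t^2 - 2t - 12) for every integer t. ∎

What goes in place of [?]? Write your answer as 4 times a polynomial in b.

4(64b^4 + 96b^3 + 44b^2 + 6b - 3)

Only t ≡ 1 (mod 4) is unaccounted for. Put t = 4b+1:
(4b+1)^4 + 2(4b+1)^3 - (4b+1)^2 - 2(4b+1) - 12 expands to 256b^4 + 384b^3 + 176b^2 + 24b - 12,
and factoring out 4 leaves 4(64b^4 + 96b^3 + 44b^2 + 6b - 3).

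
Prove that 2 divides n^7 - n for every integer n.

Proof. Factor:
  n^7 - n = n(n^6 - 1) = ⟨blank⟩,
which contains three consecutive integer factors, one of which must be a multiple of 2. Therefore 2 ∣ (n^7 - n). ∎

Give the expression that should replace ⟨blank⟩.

n^6 - 1 = (n^2 - 1)(n^4 + n^2 + 1), and n^2 - 1 = (n-1)(n+1).
So n(n^6 - 1) = (n - 1)n(n + 1)(n^4 + n^2 + 1).

(n - 1)n(n + 1)(n^4 + n^2 + 1)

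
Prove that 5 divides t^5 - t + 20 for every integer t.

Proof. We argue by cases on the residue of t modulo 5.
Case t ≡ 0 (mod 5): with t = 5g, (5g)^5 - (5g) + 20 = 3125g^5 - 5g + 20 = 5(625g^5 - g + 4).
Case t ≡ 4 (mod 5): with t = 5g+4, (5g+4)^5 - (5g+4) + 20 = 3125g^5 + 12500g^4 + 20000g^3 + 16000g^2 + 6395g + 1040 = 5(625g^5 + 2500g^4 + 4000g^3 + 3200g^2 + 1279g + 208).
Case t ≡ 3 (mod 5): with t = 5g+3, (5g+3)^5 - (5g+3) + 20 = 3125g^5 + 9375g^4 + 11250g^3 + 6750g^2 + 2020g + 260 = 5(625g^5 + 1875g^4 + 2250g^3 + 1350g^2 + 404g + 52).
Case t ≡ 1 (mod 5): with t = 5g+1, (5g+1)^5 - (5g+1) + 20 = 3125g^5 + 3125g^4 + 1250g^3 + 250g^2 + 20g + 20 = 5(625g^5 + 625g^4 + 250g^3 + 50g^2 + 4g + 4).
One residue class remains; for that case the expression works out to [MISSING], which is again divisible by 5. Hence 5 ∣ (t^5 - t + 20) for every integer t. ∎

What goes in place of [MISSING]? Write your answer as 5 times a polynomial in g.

The residues treated are {0, 4, 3, 1}, so the missing case is t ≡ 2 (mod 5); write t = 5g+2.
Then (5g+2)^5 - (5g+2) + 20 = 3125g^5 + 6250g^4 + 5000g^3 + 2000g^2 + 395g + 50 = 5(625g^5 + 1250g^4 + 1000g^3 + 400g^2 + 79g + 10).

5(625g^5 + 1250g^4 + 1000g^3 + 400g^2 + 79g + 10)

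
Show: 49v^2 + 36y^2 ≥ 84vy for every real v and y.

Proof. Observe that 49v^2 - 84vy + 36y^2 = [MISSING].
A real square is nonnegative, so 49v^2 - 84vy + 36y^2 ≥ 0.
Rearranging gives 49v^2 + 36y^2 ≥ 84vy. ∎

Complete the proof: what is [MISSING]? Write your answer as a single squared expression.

The leading and trailing coefficients are 7^2 and 6^2, and 84 = 2·7·6, so the trinomial is (7v - 6y)^2.
Hence 49v^2 - 84vy + 36y^2 ≥ 0.

(7v - 6y)^2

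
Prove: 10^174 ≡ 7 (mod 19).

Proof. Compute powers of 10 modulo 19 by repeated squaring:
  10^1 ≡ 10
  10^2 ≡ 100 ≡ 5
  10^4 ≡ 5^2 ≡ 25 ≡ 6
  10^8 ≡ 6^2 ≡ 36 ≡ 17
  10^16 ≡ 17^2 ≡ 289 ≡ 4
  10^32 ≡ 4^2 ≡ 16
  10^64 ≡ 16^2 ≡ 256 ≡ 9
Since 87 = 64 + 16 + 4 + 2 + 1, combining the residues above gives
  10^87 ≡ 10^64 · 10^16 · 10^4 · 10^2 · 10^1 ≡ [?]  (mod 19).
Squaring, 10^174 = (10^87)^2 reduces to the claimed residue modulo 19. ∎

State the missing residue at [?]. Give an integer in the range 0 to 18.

8

Multiply the listed residues: 9 · 4 · 6 · 5 · 10 = 36 → 216 → 1080 → 10800.
Reducing modulo 19: 10800 = 568·19 + 8, so 10^87 ≡ 8.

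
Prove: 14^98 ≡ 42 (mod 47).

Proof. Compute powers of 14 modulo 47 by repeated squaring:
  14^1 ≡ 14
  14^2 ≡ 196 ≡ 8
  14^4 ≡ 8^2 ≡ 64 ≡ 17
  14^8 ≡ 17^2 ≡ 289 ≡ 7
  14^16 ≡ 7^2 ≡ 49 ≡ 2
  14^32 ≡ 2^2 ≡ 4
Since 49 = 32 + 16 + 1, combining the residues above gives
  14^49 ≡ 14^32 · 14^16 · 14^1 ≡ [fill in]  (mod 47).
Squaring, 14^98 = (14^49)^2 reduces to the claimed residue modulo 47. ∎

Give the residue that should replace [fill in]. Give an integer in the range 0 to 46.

Multiply the listed residues: 4 · 2 · 14 = 8 → 112.
Reducing modulo 47: 112 = 2·47 + 18, so 14^49 ≡ 18.

18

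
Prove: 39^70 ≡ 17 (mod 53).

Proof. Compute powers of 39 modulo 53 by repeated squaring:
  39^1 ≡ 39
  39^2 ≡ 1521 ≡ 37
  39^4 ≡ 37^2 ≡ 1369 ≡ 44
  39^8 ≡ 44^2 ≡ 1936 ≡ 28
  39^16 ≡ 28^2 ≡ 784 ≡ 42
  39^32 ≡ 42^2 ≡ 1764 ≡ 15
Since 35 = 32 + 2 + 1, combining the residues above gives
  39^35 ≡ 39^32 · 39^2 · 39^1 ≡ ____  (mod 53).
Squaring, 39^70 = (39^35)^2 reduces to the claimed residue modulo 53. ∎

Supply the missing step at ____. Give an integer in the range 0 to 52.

21

Multiply the listed residues: 15 · 37 · 39 = 555 → 21645.
Reducing modulo 53: 21645 = 408·53 + 21, so 39^35 ≡ 21.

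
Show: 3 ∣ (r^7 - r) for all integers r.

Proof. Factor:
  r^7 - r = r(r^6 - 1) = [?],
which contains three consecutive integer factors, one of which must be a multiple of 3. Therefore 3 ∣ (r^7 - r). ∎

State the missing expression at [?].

r^6 - 1 = (r^2 - 1)(r^4 + r^2 + 1), and r^2 - 1 = (r-1)(r+1).
So r(r^6 - 1) = (r - 1)r(r + 1)(r^4 + r^2 + 1).

(r - 1)r(r + 1)(r^4 + r^2 + 1)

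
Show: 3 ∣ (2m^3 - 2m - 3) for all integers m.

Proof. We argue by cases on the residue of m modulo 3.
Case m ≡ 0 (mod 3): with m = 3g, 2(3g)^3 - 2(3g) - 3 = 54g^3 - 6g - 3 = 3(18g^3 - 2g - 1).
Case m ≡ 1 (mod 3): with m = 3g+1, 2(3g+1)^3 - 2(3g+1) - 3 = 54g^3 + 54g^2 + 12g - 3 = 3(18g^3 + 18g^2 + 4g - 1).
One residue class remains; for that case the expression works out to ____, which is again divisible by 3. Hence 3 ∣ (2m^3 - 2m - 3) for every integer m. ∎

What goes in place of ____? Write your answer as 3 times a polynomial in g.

The residues treated are {0, 1}, so the missing case is m ≡ 2 (mod 3); write m = 3g+2.
Then 2(3g+2)^3 - 2(3g+2) - 3 = 54g^3 + 108g^2 + 66g + 9 = 3(18g^3 + 36g^2 + 22g + 3).

3(18g^3 + 36g^2 + 22g + 3)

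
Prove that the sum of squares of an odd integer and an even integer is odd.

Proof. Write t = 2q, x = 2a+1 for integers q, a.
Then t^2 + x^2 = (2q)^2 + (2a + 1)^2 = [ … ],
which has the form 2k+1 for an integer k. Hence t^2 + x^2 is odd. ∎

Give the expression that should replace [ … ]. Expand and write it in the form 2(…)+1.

2(2a^2 + 2a + 2q^2) + 1

(2q)^2 + (2a + 1)^2 = 4a^2 + 4a + 4q^2 + 1
= 2(2a^2 + 2a + 2q^2) + 1.
Since 2a^2 + 2a + 2q^2 is an integer, the sum of squares is of the form 2k+1 for an integer k.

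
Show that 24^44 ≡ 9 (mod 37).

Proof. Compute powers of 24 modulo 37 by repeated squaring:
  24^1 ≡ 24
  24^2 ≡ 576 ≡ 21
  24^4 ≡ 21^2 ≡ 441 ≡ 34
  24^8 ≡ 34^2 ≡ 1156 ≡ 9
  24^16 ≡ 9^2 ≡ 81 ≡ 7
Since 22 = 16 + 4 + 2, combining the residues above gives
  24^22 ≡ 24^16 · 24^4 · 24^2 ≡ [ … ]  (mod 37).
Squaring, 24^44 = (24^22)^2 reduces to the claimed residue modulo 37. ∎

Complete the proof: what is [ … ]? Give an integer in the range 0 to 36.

24^16 · 24^4 · 24^2 ≡ 7 · 34 · 21 = 4998.
4998 mod 37 = 3, so 24^22 ≡ 3 (mod 37).

3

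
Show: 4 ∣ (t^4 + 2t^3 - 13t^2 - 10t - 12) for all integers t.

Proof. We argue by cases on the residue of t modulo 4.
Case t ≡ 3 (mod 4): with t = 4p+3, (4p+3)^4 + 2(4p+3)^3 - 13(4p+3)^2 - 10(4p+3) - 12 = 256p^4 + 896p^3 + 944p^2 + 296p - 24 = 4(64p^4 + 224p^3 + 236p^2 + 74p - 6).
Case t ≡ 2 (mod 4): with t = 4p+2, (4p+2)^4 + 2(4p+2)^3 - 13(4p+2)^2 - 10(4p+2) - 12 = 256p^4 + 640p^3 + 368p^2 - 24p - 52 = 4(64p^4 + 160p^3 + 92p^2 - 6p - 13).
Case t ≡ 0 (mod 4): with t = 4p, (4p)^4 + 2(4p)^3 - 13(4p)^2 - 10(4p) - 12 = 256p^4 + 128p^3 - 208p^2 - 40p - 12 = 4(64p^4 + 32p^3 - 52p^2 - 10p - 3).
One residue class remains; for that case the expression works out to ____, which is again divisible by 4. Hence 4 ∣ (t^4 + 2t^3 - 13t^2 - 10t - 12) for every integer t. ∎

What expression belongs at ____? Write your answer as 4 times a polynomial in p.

4(64p^4 + 96p^3 - 4p^2 - 26p - 8)

Only t ≡ 1 (mod 4) is unaccounted for. Put t = 4p+1:
(4p+1)^4 + 2(4p+1)^3 - 13(4p+1)^2 - 10(4p+1) - 12 expands to 256p^4 + 384p^3 - 16p^2 - 104p - 32,
and factoring out 4 leaves 4(64p^4 + 96p^3 - 4p^2 - 26p - 8).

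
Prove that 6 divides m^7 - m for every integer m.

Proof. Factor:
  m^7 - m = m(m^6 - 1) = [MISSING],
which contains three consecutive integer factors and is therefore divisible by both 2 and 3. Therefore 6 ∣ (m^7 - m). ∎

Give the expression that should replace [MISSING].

(m - 1)m(m + 1)(m^4 + m^2 + 1)

m^6 - 1 = (m^2 - 1)(m^4 + m^2 + 1), and m^2 - 1 = (m-1)(m+1).
So m(m^6 - 1) = (m - 1)m(m + 1)(m^4 + m^2 + 1).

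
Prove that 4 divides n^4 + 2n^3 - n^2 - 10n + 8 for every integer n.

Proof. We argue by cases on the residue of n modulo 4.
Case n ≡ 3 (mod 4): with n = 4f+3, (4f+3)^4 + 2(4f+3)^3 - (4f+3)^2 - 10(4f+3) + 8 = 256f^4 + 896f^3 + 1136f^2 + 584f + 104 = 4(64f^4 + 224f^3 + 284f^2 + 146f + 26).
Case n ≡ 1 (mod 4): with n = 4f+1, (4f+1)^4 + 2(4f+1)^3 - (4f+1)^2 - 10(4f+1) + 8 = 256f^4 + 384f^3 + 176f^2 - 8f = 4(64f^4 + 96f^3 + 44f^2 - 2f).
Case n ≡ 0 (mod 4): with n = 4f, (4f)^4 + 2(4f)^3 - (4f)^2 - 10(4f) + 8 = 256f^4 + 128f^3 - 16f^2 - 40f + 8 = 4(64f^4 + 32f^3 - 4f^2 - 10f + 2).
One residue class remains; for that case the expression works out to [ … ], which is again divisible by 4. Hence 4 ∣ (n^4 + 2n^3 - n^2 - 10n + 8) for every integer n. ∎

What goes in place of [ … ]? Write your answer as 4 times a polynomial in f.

The residues treated are {3, 1, 0}, so the missing case is n ≡ 2 (mod 4); write n = 4f+2.
Then (4f+2)^4 + 2(4f+2)^3 - (4f+2)^2 - 10(4f+2) + 8 = 256f^4 + 640f^3 + 560f^2 + 168f + 16 = 4(64f^4 + 160f^3 + 140f^2 + 42f + 4).

4(64f^4 + 160f^3 + 140f^2 + 42f + 4)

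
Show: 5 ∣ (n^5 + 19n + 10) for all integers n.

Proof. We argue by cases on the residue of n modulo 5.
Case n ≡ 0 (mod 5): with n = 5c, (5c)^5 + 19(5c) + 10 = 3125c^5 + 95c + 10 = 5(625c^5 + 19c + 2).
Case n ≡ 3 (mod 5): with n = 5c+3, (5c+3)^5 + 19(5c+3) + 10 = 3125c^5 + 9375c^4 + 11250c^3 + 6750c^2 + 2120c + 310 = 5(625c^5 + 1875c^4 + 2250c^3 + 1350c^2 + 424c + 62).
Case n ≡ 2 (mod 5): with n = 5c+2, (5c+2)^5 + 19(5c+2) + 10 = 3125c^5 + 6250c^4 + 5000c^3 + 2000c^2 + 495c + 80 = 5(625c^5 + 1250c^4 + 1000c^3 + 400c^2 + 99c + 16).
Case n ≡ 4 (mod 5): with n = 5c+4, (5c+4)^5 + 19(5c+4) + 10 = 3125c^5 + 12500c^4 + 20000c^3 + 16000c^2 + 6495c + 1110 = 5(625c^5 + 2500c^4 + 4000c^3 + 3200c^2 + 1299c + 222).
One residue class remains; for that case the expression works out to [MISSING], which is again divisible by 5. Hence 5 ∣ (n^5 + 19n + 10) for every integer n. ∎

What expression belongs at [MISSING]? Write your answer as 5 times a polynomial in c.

5(625c^5 + 625c^4 + 250c^3 + 50c^2 + 24c + 6)

Only n ≡ 1 (mod 5) is unaccounted for. Put n = 5c+1:
(5c+1)^5 + 19(5c+1) + 10 expands to 3125c^5 + 3125c^4 + 1250c^3 + 250c^2 + 120c + 30,
and factoring out 5 leaves 5(625c^5 + 625c^4 + 250c^3 + 50c^2 + 24c + 6).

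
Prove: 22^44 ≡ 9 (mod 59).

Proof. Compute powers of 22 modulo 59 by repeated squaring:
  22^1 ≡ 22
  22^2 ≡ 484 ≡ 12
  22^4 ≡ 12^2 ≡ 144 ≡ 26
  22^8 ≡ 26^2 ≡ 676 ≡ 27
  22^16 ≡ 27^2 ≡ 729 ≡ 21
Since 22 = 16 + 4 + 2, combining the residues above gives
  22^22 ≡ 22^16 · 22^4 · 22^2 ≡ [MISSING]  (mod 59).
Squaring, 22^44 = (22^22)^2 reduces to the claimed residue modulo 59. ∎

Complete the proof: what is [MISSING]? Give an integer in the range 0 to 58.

Multiply the listed residues: 21 · 26 · 12 = 546 → 6552.
Reducing modulo 59: 6552 = 111·59 + 3, so 22^22 ≡ 3.

3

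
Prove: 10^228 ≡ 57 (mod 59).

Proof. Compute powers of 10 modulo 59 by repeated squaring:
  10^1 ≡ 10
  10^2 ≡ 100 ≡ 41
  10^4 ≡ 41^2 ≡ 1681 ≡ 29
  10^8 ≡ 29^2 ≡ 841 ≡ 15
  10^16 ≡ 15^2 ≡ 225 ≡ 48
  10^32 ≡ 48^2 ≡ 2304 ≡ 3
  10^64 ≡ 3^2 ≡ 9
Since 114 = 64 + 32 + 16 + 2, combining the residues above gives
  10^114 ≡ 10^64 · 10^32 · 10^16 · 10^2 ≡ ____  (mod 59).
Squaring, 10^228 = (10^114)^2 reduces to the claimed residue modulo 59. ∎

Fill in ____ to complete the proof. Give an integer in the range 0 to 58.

Multiply the listed residues: 9 · 3 · 48 · 41 = 27 → 1296 → 53136.
Reducing modulo 59: 53136 = 900·59 + 36, so 10^114 ≡ 36.

36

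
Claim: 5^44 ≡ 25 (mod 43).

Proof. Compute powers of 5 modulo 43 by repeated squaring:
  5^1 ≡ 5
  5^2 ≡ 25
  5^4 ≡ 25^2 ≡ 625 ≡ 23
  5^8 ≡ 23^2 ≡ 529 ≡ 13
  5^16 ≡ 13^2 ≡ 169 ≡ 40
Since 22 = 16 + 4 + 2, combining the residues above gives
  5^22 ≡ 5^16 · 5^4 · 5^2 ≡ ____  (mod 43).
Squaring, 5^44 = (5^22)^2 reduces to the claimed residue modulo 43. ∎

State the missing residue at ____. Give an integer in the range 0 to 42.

38

5^16 · 5^4 · 5^2 ≡ 40 · 23 · 25 = 23000.
23000 mod 43 = 38, so 5^22 ≡ 38 (mod 43).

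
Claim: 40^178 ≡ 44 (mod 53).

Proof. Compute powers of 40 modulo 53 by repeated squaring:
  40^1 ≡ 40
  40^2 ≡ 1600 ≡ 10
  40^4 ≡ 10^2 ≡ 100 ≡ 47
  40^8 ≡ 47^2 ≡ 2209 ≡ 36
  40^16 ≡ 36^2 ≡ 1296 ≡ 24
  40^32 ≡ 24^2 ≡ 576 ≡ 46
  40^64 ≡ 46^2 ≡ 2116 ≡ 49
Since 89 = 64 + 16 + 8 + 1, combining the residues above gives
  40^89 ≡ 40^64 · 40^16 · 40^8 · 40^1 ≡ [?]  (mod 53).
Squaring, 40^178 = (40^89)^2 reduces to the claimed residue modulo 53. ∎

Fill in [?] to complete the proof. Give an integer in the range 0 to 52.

Multiply the listed residues: 49 · 24 · 36 · 40 = 1176 → 42336 → 1693440.
Reducing modulo 53: 1693440 = 31951·53 + 37, so 40^89 ≡ 37.

37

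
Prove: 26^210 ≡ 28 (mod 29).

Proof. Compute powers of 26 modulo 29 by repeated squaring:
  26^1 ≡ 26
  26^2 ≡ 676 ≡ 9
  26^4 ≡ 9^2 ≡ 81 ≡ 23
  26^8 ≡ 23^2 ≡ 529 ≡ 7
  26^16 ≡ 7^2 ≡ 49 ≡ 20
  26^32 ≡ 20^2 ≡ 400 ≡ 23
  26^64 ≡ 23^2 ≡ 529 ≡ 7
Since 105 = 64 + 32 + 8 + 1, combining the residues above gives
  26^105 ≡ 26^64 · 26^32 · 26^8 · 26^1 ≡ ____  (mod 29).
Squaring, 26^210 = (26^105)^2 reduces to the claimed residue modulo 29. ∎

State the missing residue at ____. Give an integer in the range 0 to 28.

12

Multiply the listed residues: 7 · 23 · 7 · 26 = 161 → 1127 → 29302.
Reducing modulo 29: 29302 = 1010·29 + 12, so 26^105 ≡ 12.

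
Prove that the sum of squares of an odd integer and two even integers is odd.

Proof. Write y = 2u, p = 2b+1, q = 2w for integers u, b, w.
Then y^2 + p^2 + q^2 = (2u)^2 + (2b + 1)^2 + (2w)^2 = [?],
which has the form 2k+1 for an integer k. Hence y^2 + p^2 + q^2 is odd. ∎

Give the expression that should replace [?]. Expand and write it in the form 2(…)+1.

Expanding: (2u)^2 + (2b + 1)^2 + (2w)^2 = 4b^2 + 4b + 4u^2 + 4w^2 + 1.
Every term except the constant is even, so this is 2(2b^2 + 2b + 2u^2 + 2w^2) + 1,
and 2b^2 + 2b + 2u^2 + 2w^2 ∈ ℤ gives the required form.

2(2b^2 + 2b + 2u^2 + 2w^2) + 1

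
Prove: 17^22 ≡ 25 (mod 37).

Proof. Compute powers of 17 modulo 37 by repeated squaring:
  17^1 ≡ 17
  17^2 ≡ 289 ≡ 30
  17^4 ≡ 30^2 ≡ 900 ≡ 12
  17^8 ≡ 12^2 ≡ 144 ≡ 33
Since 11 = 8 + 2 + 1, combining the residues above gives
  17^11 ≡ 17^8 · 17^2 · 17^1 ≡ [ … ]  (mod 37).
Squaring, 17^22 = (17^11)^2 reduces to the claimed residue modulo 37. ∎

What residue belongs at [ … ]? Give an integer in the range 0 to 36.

32

Multiply the listed residues: 33 · 30 · 17 = 990 → 16830.
Reducing modulo 37: 16830 = 454·37 + 32, so 17^11 ≡ 32.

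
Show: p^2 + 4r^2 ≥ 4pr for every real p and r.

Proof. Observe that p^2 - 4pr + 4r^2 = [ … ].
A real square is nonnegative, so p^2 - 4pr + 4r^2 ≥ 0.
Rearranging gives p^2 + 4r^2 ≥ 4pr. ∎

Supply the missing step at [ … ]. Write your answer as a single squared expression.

(p - 2r)^2

The leading and trailing coefficients are 1^2 and 2^2, and 4 = 2·1·2, so the trinomial is (p - 2r)^2.
Hence p^2 - 4pr + 4r^2 ≥ 0.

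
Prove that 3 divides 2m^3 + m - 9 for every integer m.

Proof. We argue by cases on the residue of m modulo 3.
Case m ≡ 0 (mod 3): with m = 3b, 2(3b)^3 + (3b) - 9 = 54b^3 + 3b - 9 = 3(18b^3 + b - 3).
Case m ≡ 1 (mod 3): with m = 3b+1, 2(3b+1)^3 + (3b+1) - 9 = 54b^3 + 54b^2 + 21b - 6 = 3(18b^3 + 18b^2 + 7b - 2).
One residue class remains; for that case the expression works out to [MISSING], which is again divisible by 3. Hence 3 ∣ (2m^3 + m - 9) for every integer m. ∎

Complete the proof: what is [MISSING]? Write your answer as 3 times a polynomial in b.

Only m ≡ 2 (mod 3) is unaccounted for. Put m = 3b+2:
2(3b+2)^3 + (3b+2) - 9 expands to 54b^3 + 108b^2 + 75b + 9,
and factoring out 3 leaves 3(18b^3 + 36b^2 + 25b + 3).

3(18b^3 + 36b^2 + 25b + 3)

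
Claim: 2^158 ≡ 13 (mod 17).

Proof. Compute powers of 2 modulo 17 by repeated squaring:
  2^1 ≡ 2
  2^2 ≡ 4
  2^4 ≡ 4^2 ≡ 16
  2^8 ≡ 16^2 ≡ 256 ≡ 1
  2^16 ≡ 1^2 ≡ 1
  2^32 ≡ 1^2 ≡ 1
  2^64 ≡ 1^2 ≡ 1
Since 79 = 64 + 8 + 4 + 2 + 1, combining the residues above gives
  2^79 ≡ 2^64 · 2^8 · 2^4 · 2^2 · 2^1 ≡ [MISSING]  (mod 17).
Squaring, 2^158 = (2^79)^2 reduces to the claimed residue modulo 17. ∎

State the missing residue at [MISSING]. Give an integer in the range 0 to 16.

2^64 · 2^8 · 2^4 · 2^2 · 2^1 ≡ 1 · 1 · 16 · 4 · 2 = 128.
128 mod 17 = 9, so 2^79 ≡ 9 (mod 17).

9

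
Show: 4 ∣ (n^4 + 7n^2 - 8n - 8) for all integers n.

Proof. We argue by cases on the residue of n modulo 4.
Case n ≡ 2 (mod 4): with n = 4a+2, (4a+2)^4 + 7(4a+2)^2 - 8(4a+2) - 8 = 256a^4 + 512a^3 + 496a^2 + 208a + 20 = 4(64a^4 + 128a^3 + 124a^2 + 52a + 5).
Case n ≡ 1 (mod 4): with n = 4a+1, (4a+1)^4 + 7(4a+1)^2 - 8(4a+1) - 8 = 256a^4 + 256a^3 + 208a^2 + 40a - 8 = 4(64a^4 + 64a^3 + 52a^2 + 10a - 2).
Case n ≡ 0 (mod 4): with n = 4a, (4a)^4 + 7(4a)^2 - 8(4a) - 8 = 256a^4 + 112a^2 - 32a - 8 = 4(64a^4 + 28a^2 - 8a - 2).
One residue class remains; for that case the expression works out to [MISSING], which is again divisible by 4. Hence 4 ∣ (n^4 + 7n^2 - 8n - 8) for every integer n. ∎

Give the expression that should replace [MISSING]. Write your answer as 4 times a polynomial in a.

Only n ≡ 3 (mod 4) is unaccounted for. Put n = 4a+3:
(4a+3)^4 + 7(4a+3)^2 - 8(4a+3) - 8 expands to 256a^4 + 768a^3 + 976a^2 + 568a + 112,
and factoring out 4 leaves 4(64a^4 + 192a^3 + 244a^2 + 142a + 28).

4(64a^4 + 192a^3 + 244a^2 + 142a + 28)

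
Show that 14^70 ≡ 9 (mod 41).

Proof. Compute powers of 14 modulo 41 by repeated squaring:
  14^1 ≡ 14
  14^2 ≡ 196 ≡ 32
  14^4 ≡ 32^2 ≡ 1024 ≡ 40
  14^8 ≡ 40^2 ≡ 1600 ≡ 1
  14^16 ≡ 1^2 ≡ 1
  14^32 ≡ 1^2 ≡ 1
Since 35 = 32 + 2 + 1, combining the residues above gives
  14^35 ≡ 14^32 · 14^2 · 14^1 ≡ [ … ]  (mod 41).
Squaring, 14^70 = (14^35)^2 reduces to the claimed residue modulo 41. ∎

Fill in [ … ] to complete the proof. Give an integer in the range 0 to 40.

14^32 · 14^2 · 14^1 ≡ 1 · 32 · 14 = 448.
448 mod 41 = 38, so 14^35 ≡ 38 (mod 41).

38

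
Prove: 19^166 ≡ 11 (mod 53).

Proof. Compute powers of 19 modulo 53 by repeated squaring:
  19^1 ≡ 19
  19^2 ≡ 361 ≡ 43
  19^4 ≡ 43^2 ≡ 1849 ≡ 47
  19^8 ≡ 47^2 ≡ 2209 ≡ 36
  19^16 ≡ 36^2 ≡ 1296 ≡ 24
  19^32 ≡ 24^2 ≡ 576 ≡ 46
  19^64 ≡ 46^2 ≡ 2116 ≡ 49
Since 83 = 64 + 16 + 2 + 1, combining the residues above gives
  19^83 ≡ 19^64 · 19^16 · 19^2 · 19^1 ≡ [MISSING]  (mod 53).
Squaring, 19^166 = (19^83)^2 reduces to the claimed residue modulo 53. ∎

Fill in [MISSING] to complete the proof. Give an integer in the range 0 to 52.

19^64 · 19^16 · 19^2 · 19^1 ≡ 49 · 24 · 43 · 19 = 960792.
960792 mod 53 = 8, so 19^83 ≡ 8 (mod 53).

8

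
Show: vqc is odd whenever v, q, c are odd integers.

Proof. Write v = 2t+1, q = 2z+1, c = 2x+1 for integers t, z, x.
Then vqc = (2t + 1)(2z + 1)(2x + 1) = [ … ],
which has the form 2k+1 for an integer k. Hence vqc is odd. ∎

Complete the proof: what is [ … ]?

2(4txz + 2tx + 2tz + t + 2xz + x + z) + 1

Expanding: (2t + 1)(2z + 1)(2x + 1) = 8txz + 4tx + 4tz + 2t + 4xz + 2x + 2z + 1.
Every term except the constant is even, so this is 2(4txz + 2tx + 2tz + t + 2xz + x + z) + 1,
and 4txz + 2tx + 2tz + t + 2xz + x + z ∈ ℤ gives the required form.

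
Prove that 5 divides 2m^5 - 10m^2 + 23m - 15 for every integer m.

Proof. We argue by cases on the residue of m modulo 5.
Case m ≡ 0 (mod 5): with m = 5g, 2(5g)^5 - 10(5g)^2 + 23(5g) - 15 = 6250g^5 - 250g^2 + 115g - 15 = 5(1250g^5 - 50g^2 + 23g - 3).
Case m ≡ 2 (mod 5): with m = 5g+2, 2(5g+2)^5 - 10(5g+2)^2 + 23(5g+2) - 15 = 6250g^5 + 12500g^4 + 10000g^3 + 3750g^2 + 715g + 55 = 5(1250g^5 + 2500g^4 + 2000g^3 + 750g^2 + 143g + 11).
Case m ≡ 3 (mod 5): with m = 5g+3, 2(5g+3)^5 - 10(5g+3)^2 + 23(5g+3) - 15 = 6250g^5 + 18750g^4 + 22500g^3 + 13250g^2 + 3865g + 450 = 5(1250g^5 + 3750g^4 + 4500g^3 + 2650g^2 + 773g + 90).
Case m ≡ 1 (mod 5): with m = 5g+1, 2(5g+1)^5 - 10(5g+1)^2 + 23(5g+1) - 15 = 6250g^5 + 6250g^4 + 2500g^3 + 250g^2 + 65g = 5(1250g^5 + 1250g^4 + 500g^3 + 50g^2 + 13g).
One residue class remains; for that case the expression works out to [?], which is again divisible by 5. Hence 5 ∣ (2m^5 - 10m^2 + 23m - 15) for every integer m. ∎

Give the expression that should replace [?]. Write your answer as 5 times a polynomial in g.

5(1250g^5 + 5000g^4 + 8000g^3 + 6350g^2 + 2503g + 393)

The residues treated are {0, 2, 3, 1}, so the missing case is m ≡ 4 (mod 5); write m = 5g+4.
Then 2(5g+4)^5 - 10(5g+4)^2 + 23(5g+4) - 15 = 6250g^5 + 25000g^4 + 40000g^3 + 31750g^2 + 12515g + 1965 = 5(1250g^5 + 5000g^4 + 8000g^3 + 6350g^2 + 2503g + 393).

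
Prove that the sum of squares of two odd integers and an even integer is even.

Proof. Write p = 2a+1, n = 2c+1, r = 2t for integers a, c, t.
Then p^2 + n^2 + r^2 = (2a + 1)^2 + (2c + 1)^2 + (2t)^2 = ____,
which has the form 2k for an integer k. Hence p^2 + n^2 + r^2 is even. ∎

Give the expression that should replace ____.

(2a + 1)^2 + (2c + 1)^2 + (2t)^2 = 4a^2 + 4a + 4c^2 + 4c + 4t^2 + 2
= 2(2a^2 + 2a + 2c^2 + 2c + 2t^2 + 1).
Since 2a^2 + 2a + 2c^2 + 2c + 2t^2 + 1 is an integer, the sum of squares is of the form 2k for an integer k.

2(2a^2 + 2a + 2c^2 + 2c + 2t^2 + 1)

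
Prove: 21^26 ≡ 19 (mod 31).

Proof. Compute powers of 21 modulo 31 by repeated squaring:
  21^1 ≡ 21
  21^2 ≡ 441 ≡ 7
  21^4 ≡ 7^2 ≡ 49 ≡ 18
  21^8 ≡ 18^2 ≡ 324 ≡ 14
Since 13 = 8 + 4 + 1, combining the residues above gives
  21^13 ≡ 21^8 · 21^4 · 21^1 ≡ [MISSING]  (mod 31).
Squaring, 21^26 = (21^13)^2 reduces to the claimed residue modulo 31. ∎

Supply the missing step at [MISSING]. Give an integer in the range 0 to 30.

22

Multiply the listed residues: 14 · 18 · 21 = 252 → 5292.
Reducing modulo 31: 5292 = 170·31 + 22, so 21^13 ≡ 22.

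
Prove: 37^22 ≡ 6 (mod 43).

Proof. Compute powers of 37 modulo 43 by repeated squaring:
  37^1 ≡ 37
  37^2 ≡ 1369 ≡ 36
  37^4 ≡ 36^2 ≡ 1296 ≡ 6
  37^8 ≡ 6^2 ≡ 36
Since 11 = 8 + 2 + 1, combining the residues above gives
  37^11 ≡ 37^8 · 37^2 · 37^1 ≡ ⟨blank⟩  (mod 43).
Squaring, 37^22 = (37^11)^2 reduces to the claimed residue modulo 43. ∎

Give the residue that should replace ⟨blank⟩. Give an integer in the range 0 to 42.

37^8 · 37^2 · 37^1 ≡ 36 · 36 · 37 = 47952.
47952 mod 43 = 7, so 37^11 ≡ 7 (mod 43).

7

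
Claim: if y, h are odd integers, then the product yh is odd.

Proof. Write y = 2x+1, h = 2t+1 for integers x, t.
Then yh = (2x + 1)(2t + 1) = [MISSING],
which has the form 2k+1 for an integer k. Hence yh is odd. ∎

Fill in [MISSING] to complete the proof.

Expanding: (2x + 1)(2t + 1) = 4tx + 2t + 2x + 1.
Every term except the constant is even, so this is 2(2tx + t + x) + 1,
and 2tx + t + x ∈ ℤ gives the required form.

2(2tx + t + x) + 1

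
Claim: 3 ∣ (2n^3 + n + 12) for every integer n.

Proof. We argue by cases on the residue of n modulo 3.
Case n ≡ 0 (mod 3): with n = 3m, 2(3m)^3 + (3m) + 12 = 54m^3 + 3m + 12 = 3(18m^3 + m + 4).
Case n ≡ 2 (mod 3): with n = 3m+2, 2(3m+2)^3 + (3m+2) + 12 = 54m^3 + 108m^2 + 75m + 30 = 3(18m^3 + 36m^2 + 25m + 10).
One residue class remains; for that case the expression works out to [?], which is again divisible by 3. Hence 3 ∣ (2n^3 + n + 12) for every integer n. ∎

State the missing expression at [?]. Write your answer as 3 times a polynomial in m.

3(18m^3 + 18m^2 + 7m + 5)

Only n ≡ 1 (mod 3) is unaccounted for. Put n = 3m+1:
2(3m+1)^3 + (3m+1) + 12 expands to 54m^3 + 54m^2 + 21m + 15,
and factoring out 3 leaves 3(18m^3 + 18m^2 + 7m + 5).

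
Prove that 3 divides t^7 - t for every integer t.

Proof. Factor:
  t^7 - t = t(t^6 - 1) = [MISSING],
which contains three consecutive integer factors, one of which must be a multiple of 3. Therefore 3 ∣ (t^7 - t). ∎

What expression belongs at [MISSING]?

t^6 - 1 = (t^2 - 1)(t^4 + t^2 + 1), and t^2 - 1 = (t-1)(t+1).
So t(t^6 - 1) = (t - 1)t(t + 1)(t^4 + t^2 + 1).

(t - 1)t(t + 1)(t^4 + t^2 + 1)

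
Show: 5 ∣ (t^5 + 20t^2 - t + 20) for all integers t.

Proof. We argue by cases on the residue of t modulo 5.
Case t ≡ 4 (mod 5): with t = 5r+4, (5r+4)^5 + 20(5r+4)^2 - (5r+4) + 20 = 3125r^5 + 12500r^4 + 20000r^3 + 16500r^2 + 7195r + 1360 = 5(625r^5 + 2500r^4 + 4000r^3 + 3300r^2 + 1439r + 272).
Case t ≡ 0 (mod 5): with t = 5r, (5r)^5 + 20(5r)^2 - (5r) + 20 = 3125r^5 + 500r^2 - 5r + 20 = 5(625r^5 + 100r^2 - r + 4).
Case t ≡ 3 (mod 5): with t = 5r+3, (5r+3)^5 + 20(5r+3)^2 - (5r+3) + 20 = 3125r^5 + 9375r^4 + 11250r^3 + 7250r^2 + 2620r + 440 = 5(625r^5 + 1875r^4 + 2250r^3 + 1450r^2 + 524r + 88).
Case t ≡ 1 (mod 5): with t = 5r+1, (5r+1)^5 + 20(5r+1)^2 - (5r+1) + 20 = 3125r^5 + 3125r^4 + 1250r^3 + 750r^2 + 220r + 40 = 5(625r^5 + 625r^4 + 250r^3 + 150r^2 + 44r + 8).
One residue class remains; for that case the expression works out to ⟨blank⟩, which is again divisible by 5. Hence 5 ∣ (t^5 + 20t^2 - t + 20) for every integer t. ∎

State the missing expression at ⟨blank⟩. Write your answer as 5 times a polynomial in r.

The residues treated are {4, 0, 3, 1}, so the missing case is t ≡ 2 (mod 5); write t = 5r+2.
Then (5r+2)^5 + 20(5r+2)^2 - (5r+2) + 20 = 3125r^5 + 6250r^4 + 5000r^3 + 2500r^2 + 795r + 130 = 5(625r^5 + 1250r^4 + 1000r^3 + 500r^2 + 159r + 26).

5(625r^5 + 1250r^4 + 1000r^3 + 500r^2 + 159r + 26)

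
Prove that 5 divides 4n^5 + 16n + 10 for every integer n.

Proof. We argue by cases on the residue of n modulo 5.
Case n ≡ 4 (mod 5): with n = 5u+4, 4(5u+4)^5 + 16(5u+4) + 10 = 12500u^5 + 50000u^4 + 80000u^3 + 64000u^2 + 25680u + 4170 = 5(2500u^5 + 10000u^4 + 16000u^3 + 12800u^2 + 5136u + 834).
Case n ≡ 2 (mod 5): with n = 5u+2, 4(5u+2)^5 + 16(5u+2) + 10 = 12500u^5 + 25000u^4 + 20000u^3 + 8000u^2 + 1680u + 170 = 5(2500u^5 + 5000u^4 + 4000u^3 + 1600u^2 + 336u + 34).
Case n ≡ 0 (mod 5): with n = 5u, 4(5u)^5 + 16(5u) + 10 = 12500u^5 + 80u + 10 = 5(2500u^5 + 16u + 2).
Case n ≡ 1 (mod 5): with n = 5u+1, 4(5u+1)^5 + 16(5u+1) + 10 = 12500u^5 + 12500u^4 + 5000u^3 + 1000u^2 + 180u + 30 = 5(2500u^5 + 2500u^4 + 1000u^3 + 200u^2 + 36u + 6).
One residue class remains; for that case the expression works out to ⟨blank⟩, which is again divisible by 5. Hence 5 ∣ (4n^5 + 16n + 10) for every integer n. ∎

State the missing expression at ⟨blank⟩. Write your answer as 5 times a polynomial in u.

The residues treated are {4, 2, 0, 1}, so the missing case is n ≡ 3 (mod 5); write n = 5u+3.
Then 4(5u+3)^5 + 16(5u+3) + 10 = 12500u^5 + 37500u^4 + 45000u^3 + 27000u^2 + 8180u + 1030 = 5(2500u^5 + 7500u^4 + 9000u^3 + 5400u^2 + 1636u + 206).

5(2500u^5 + 7500u^4 + 9000u^3 + 5400u^2 + 1636u + 206)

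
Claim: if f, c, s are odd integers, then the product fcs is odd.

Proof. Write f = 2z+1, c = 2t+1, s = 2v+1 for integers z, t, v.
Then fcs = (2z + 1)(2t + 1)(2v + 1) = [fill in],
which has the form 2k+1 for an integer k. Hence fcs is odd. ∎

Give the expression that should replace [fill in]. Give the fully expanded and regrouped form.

Expanding: (2z + 1)(2t + 1)(2v + 1) = 8tvz + 4tv + 4tz + 2t + 4vz + 2v + 2z + 1.
Every term except the constant is even, so this is 2(4tvz + 2tv + 2tz + t + 2vz + v + z) + 1,
and 4tvz + 2tv + 2tz + t + 2vz + v + z ∈ ℤ gives the required form.

2(4tvz + 2tv + 2tz + t + 2vz + v + z) + 1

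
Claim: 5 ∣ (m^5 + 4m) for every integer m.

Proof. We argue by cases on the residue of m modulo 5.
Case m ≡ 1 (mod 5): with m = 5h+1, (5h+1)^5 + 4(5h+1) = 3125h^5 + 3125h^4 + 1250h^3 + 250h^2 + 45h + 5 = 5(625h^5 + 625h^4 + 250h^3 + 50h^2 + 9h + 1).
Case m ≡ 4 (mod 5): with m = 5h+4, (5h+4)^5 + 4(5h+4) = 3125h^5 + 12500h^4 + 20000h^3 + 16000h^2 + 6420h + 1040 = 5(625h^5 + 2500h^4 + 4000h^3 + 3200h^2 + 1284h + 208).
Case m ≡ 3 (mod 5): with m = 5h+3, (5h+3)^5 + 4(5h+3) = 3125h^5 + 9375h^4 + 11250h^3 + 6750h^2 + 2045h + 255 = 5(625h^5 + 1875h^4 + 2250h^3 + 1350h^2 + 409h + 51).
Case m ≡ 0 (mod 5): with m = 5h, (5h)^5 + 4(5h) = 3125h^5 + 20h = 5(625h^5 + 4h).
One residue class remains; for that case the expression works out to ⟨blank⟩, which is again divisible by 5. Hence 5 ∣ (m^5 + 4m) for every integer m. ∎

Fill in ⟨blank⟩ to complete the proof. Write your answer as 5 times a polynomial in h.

5(625h^5 + 1250h^4 + 1000h^3 + 400h^2 + 84h + 8)

Only m ≡ 2 (mod 5) is unaccounted for. Put m = 5h+2:
(5h+2)^5 + 4(5h+2) expands to 3125h^5 + 6250h^4 + 5000h^3 + 2000h^2 + 420h + 40,
and factoring out 5 leaves 5(625h^5 + 1250h^4 + 1000h^3 + 400h^2 + 84h + 8).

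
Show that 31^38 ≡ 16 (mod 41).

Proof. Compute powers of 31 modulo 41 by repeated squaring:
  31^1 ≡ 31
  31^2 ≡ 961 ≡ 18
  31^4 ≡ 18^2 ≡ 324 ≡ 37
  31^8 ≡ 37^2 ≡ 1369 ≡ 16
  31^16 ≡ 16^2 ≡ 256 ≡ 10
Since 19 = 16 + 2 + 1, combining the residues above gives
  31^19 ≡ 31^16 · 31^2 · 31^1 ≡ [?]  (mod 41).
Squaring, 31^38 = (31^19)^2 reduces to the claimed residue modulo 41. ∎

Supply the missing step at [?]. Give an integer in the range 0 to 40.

31^16 · 31^2 · 31^1 ≡ 10 · 18 · 31 = 5580.
5580 mod 41 = 4, so 31^19 ≡ 4 (mod 41).

4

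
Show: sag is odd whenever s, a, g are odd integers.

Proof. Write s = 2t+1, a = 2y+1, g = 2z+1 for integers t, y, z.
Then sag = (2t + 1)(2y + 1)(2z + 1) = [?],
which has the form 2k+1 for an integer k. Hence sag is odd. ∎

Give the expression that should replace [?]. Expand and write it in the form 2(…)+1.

2(4tyz + 2ty + 2tz + t + 2yz + y + z) + 1

Expanding: (2t + 1)(2y + 1)(2z + 1) = 8tyz + 4ty + 4tz + 2t + 4yz + 2y + 2z + 1.
Every term except the constant is even, so this is 2(4tyz + 2ty + 2tz + t + 2yz + y + z) + 1,
and 4tyz + 2ty + 2tz + t + 2yz + y + z ∈ ℤ gives the required form.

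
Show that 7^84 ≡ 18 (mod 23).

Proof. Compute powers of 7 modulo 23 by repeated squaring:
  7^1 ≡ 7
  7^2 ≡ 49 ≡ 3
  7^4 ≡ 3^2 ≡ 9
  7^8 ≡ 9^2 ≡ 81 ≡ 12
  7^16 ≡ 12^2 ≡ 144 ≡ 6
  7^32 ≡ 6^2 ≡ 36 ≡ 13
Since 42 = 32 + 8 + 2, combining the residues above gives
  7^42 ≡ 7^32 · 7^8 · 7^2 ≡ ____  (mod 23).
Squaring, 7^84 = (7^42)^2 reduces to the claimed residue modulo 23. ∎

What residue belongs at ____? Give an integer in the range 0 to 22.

Multiply the listed residues: 13 · 12 · 3 = 156 → 468.
Reducing modulo 23: 468 = 20·23 + 8, so 7^42 ≡ 8.

8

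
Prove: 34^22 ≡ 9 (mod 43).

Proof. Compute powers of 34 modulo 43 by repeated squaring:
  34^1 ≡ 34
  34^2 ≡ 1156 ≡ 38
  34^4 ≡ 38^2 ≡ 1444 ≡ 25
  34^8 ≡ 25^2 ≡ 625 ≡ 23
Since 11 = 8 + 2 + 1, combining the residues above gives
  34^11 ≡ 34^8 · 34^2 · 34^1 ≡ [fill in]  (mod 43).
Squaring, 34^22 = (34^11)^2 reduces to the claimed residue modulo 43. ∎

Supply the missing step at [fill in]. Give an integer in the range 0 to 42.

Multiply the listed residues: 23 · 38 · 34 = 874 → 29716.
Reducing modulo 43: 29716 = 691·43 + 3, so 34^11 ≡ 3.

3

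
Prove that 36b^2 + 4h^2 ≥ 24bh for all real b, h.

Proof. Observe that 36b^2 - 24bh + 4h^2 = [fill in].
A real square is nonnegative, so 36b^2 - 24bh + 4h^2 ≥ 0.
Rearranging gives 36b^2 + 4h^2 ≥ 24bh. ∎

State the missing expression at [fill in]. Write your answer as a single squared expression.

(6b - 2h)^2

The leading and trailing coefficients are 6^2 and 2^2, and 24 = 2·6·2, so the trinomial is (6b - 2h)^2.
Hence 36b^2 - 24bh + 4h^2 ≥ 0.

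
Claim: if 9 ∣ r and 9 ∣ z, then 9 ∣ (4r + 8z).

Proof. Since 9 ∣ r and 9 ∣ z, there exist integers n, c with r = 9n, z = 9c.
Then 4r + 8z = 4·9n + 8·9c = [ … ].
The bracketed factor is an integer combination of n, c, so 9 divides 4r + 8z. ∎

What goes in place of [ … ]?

9(8c + 4n)

Each term has a factor of 9: 4·9n + 8·9c = 9·(8c + 4n).
Since 8c + 4n is an integer, 9 ∣ (4r + 8z).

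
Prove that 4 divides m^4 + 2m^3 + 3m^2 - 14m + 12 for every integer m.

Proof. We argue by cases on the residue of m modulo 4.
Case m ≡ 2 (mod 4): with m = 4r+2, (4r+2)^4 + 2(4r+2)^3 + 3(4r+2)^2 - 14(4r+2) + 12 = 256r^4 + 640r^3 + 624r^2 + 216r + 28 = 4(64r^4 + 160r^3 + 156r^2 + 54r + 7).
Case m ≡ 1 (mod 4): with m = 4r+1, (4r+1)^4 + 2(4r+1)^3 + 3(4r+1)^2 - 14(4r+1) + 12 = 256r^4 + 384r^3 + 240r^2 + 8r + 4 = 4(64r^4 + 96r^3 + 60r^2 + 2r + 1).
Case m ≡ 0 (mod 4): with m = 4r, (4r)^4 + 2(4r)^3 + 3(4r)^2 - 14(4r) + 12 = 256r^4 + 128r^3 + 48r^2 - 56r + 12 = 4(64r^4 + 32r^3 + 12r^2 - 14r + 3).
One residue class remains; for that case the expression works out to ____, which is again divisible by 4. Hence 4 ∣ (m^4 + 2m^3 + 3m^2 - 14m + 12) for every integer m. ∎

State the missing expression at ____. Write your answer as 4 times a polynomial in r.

Only m ≡ 3 (mod 4) is unaccounted for. Put m = 4r+3:
(4r+3)^4 + 2(4r+3)^3 + 3(4r+3)^2 - 14(4r+3) + 12 expands to 256r^4 + 896r^3 + 1200r^2 + 664r + 132,
and factoring out 4 leaves 4(64r^4 + 224r^3 + 300r^2 + 166r + 33).

4(64r^4 + 224r^3 + 300r^2 + 166r + 33)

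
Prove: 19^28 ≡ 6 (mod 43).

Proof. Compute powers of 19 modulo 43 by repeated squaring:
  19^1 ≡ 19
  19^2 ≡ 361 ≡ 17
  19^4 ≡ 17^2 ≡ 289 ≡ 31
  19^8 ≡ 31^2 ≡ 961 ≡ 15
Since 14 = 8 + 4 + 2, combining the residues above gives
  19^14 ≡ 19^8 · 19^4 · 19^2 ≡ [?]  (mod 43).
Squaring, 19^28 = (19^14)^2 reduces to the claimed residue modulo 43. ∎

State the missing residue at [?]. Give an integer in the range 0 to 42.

Multiply the listed residues: 15 · 31 · 17 = 465 → 7905.
Reducing modulo 43: 7905 = 183·43 + 36, so 19^14 ≡ 36.

36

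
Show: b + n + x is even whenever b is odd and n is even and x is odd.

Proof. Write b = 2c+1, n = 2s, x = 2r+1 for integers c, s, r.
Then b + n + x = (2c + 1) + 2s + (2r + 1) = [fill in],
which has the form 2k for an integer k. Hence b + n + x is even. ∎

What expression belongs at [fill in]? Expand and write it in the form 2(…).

(2c + 1) + 2s + (2r + 1) = 2c + 2r + 2s + 2
= 2(c + r + s + 1).
Since c + r + s + 1 is an integer, the sum is of the form 2k for an integer k.

2(c + r + s + 1)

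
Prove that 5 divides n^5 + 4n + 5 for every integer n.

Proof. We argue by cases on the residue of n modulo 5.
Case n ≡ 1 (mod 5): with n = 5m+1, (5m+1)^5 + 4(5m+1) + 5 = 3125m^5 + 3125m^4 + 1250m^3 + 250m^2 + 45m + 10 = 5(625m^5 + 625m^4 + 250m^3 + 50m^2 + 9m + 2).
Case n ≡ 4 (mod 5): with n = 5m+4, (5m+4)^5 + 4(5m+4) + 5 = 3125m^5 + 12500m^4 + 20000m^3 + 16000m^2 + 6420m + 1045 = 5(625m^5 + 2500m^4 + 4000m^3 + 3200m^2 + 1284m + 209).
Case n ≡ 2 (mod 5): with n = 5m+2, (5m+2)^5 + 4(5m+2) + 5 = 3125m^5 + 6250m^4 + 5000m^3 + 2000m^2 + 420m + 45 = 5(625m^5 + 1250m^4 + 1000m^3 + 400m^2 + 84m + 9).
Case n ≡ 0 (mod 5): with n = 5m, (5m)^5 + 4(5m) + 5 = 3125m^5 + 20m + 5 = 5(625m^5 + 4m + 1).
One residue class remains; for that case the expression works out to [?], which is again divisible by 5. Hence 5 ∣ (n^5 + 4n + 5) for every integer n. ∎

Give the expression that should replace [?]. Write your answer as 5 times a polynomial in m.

Only n ≡ 3 (mod 5) is unaccounted for. Put n = 5m+3:
(5m+3)^5 + 4(5m+3) + 5 expands to 3125m^5 + 9375m^4 + 11250m^3 + 6750m^2 + 2045m + 260,
and factoring out 5 leaves 5(625m^5 + 1875m^4 + 2250m^3 + 1350m^2 + 409m + 52).

5(625m^5 + 1875m^4 + 2250m^3 + 1350m^2 + 409m + 52)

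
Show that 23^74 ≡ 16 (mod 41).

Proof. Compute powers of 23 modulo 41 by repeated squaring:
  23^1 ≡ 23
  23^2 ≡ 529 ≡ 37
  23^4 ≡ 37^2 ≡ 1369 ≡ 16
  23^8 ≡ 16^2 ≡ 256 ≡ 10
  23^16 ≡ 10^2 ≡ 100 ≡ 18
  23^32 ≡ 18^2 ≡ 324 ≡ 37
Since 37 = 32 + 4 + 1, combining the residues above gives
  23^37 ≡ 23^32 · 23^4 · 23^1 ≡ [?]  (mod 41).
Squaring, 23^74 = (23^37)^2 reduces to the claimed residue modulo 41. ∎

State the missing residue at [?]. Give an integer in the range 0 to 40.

Multiply the listed residues: 37 · 16 · 23 = 592 → 13616.
Reducing modulo 41: 13616 = 332·41 + 4, so 23^37 ≡ 4.

4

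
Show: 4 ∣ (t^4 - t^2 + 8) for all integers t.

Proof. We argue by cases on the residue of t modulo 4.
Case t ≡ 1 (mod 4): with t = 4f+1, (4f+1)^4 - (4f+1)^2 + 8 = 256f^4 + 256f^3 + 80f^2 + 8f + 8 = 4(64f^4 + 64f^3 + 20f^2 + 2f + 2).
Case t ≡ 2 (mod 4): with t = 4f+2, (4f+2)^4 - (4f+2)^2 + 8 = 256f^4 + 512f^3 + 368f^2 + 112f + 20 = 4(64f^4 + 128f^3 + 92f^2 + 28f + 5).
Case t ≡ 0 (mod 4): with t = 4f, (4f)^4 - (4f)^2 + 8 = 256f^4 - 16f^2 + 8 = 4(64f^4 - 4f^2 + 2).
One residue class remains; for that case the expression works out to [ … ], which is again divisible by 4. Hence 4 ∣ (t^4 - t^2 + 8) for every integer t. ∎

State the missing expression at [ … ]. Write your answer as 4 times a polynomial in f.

The residues treated are {1, 2, 0}, so the missing case is t ≡ 3 (mod 4); write t = 4f+3.
Then (4f+3)^4 - (4f+3)^2 + 8 = 256f^4 + 768f^3 + 848f^2 + 408f + 80 = 4(64f^4 + 192f^3 + 212f^2 + 102f + 20).

4(64f^4 + 192f^3 + 212f^2 + 102f + 20)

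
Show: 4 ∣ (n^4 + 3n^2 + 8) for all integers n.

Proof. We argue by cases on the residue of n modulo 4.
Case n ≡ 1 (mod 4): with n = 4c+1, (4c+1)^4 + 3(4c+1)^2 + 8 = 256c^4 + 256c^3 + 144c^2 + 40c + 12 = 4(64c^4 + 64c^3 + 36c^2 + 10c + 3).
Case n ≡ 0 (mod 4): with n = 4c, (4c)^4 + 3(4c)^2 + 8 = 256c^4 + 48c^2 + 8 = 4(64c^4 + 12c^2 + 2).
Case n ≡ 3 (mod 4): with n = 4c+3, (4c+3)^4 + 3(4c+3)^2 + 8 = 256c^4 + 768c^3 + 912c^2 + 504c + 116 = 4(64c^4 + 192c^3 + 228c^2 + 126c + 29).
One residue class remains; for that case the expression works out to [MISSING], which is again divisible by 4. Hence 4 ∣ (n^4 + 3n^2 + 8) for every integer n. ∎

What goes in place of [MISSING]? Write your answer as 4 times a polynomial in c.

The residues treated are {1, 0, 3}, so the missing case is n ≡ 2 (mod 4); write n = 4c+2.
Then (4c+2)^4 + 3(4c+2)^2 + 8 = 256c^4 + 512c^3 + 432c^2 + 176c + 36 = 4(64c^4 + 128c^3 + 108c^2 + 44c + 9).

4(64c^4 + 128c^3 + 108c^2 + 44c + 9)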